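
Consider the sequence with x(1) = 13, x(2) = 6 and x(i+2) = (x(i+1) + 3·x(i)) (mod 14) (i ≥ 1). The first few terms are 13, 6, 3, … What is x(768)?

x(1) = 13,  x(2) = 6,  x(3) = 3,  x(4) = 7,  x(5) = 2,  x(6) = 9,  x(7) = 1,  x(8) = 0,  x(9) = 3,  x(10) = 3,  x(11) = 12,  x(12) = 7,  x(13) = 1,  x(14) = 8,  x(15) = 11,  x(16) = 7,  x(17) = 12,  x(18) = 5,  x(19) = 13,  x(20) = 0,  x(21) = 11,  x(22) = 11,  x(23) = 2,  x(24) = 7,  x(25) = 13,  x(26) = 6.
The sequence repeats with period 24.
(768 - 1) mod 24 = 23, so x(768) = x(24) = 7.

7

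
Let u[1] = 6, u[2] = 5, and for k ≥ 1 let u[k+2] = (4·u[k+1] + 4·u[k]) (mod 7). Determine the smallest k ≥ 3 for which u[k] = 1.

5

Listing terms: u[1] = 6; u[2] = 5; u[3] = 2; u[4] = 0; u[5] = 1; u[6] = 4; u[7] = 6; u[8] = 5.
Since (u[7], u[8]) = (u[1], u[2]) = (6, 5) (two consecutive terms determine the rest), the sequence is periodic with period 6.
The value 1 first appears (with k ≥ 3) at u[5].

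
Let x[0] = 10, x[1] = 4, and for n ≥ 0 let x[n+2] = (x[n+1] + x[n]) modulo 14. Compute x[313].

10

We have x[0] = 10,  x[1] = 4,  x[2] = 0,  x[3] = 4,  x[4] = 4,  x[5] = 8,  x[6] = 12,  x[7] = 6,  x[8] = 4,  x[9] = 10,  x[10] = 0,  x[11] = 10,  x[12] = 10,  x[13] = 6,  x[14] = 2,  x[15] = 8,  x[16] = 10,  x[17] = 4.
Since (x[16], x[17]) = (x[0], x[1]) = (10, 4) (two consecutive terms determine the rest), the sequence is periodic with period 16.
(313 - 0) mod 16 = 9, so x[313] = x[9] = 10.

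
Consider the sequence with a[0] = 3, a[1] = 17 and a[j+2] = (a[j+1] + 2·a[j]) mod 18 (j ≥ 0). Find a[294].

We have a[0] = 3, a[1] = 17, a[2] = 5, a[3] = 3, a[4] = 13, a[5] = 1, a[6] = 9, a[7] = 11, a[8] = 11, a[9] = 15, a[10] = 1, a[11] = 13, a[12] = 15, a[13] = 5, a[14] = 17, a[15] = 9, a[16] = 7, a[17] = 7, a[18] = 3, a[19] = 17.
The sequence repeats with period 18.
So a[294] = a[0 + ((294-0) mod 18)] = a[6] = 9.

9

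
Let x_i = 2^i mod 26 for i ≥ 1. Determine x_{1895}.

Computing terms: x_1 = 2; x_2 = 4; x_3 = 8; x_4 = 16; x_5 = 6; x_6 = 12; x_7 = 24; x_8 = 22; x_9 = 18; x_{10} = 10; x_{11} = 20; x_{12} = 14; x_{13} = 2.
Since x_{13} = x_1 = 2, the sequence is periodic with period 12.
So x_{1895} = x_{1 + ((1895-1) mod 12)} = x_{11} = 20.

20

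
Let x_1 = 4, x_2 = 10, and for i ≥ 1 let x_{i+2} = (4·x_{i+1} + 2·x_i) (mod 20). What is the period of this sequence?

Listing terms: x_1 = 4, x_2 = 10, x_3 = 8, x_4 = 12, x_5 = 4, x_6 = 0, x_7 = 8, x_8 = 12.
Since (x_7, x_8) = (x_3, x_4) = (8, 12) (two consecutive terms determine the rest), the sequence is eventually periodic: after a pre-period of length 2 it cycles with period 4.

4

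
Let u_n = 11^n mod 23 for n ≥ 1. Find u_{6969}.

14

Listing terms: u_1 = 11,  u_2 = 6,  u_3 = 20,  u_4 = 13,  u_5 = 5,  u_6 = 9,  u_7 = 7,  u_8 = 8,  u_9 = 19,  u_{10} = 2,  u_{11} = 22,  u_{12} = 12,  u_{13} = 17,  u_{14} = 3,  u_{15} = 10,  u_{16} = 18,  u_{17} = 14,  u_{18} = 16,  u_{19} = 15,  u_{20} = 4,  u_{21} = 21,  u_{22} = 1,  u_{23} = 11.
The sequence repeats with period 22.
So u_{6969} = u_{1 + ((6969-1) mod 22)} = u_{17} = 14.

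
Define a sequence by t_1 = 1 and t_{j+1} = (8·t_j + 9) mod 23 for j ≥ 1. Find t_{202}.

19

Listing terms: t_1 = 1,  t_2 = 17,  t_3 = 7,  t_4 = 19,  t_5 = 0,  t_6 = 9,  t_7 = 12,  t_8 = 13,  t_9 = 21,  t_{10} = 16,  t_{11} = 22,  t_{12} = 1.
The sequence repeats with period 11.
(202 - 1) mod 11 = 3, so t_{202} = t_4 = 19.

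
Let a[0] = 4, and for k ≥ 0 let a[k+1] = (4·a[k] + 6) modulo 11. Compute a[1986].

0

Listing terms: a[0] = 4,  a[1] = 0,  a[2] = 6,  a[3] = 8,  a[4] = 5,  a[5] = 4.
Since a[5] = a[0] = 4, the sequence is periodic with period 5.
So a[1986] = a[0 + ((1986-0) mod 5)] = a[1] = 0.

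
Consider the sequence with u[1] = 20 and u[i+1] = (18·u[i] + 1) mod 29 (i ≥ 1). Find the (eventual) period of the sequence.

28

Listing terms: u[1] = 20; u[2] = 13; u[3] = 3; u[4] = 26; u[5] = 5; u[6] = 4; u[7] = 15; u[8] = 10; u[9] = 7; u[10] = 11; u[11] = 25; u[12] = 16; u[13] = 28; u[14] = 12; u[15] = 14; u[16] = 21; u[17] = 2; u[18] = 8; u[19] = 0; u[20] = 1; u[21] = 19; u[22] = 24; u[23] = 27; u[24] = 23; u[25] = 9; u[26] = 18; u[27] = 6; u[28] = 22; u[29] = 20.
Since u[29] = u[1] = 20, the sequence is periodic with period 28.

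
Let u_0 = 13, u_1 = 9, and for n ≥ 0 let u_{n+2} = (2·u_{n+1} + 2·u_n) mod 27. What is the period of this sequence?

u_0 = 13, u_1 = 9, u_2 = 17, u_3 = 25, u_4 = 3, u_5 = 2, u_6 = 10, u_7 = 24, u_8 = 14, u_9 = 22, u_{10} = 18, u_{11} = 26, u_{12} = 7, u_{13} = 12, u_{14} = 11, u_{15} = 19, u_{16} = 6, u_{17} = 23, u_{18} = 4, u_{19} = 0, u_{20} = 8, u_{21} = 16, u_{22} = 21, u_{23} = 20, u_{24} = 1, u_{25} = 15, u_{26} = 5, u_{27} = 13, u_{28} = 9.
Since (u_{27}, u_{28}) = (u_0, u_1) = (13, 9) (two consecutive terms determine the rest), the sequence is periodic with period 27.

27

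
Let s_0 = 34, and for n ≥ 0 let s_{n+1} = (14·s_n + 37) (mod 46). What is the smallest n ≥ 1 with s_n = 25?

8

Computing terms: s_0 = 34; s_1 = 7; s_2 = 43; s_3 = 41; s_4 = 13; s_5 = 35; s_6 = 21; s_7 = 9; s_8 = 25; s_9 = 19; s_{10} = 27; s_{11} = 1; s_{12} = 5; s_{13} = 15; s_{14} = 17; s_{15} = 45; s_{16} = 23; s_{17} = 37; s_{18} = 3; s_{19} = 33; s_{20} = 39; s_{21} = 31; s_{22} = 11; s_{23} = 7.
Since s_{23} = s_1 = 7, the sequence is eventually periodic: after a pre-period of length 1 it cycles with period 22.
The value 25 first appears (with n ≥ 1) at s_8.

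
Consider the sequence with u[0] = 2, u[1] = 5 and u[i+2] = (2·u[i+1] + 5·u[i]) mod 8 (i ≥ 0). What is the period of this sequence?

8

Listing terms: u[0] = 2; u[1] = 5; u[2] = 4; u[3] = 1; u[4] = 6; u[5] = 1; u[6] = 0; u[7] = 5; u[8] = 2; u[9] = 5.
The sequence repeats with period 8.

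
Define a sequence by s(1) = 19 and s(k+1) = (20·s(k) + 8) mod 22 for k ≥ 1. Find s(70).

0

We have s(1) = 19, s(2) = 14, s(3) = 2, s(4) = 4, s(5) = 0, s(6) = 8, s(7) = 14.
Since s(7) = s(2) = 14, the sequence is eventually periodic: after a pre-period of length 1 it cycles with period 5.
For k ≥ 2, s(k) depends only on (k - 2) mod 5. (70 - 2) mod 5 = 3, so s(70) = s(5) = 0.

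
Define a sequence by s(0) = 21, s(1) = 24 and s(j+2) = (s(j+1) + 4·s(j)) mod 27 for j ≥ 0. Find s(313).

We have s(0) = 21; s(1) = 24; s(2) = 0; s(3) = 15; s(4) = 15; s(5) = 21; s(6) = 0; s(7) = 3; s(8) = 3; s(9) = 15; s(10) = 0; s(11) = 6; s(12) = 6; s(13) = 3; s(14) = 0; s(15) = 12; s(16) = 12; s(17) = 6; s(18) = 0; s(19) = 24; s(20) = 24; s(21) = 12; s(22) = 0; s(23) = 21; s(24) = 21; s(25) = 24.
Since (s(24), s(25)) = (s(0), s(1)) = (21, 24) (two consecutive terms determine the rest), the sequence is periodic with period 24.
So s(313) = s(0 + ((313-0) mod 24)) = s(1) = 24.

24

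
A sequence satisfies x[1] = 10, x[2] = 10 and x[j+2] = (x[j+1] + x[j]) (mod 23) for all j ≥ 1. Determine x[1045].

Listing terms: x[1] = 10; x[2] = 10; x[3] = 20; x[4] = 7; x[5] = 4; x[6] = 11; x[7] = 15; x[8] = 3; x[9] = 18; x[10] = 21; x[11] = 16; x[12] = 14; x[13] = 7; x[14] = 21; x[15] = 5; x[16] = 3; x[17] = 8; x[18] = 11; x[19] = 19; x[20] = 7; x[21] = 3; x[22] = 10; x[23] = 13; x[24] = 0; x[25] = 13; x[26] = 13; x[27] = 3; x[28] = 16; x[29] = 19; x[30] = 12; x[31] = 8; x[32] = 20; x[33] = 5; x[34] = 2; x[35] = 7; x[36] = 9; x[37] = 16; x[38] = 2; x[39] = 18; x[40] = 20; x[41] = 15; x[42] = 12; x[43] = 4; x[44] = 16; x[45] = 20; x[46] = 13; x[47] = 10; x[48] = 0; x[49] = 10; x[50] = 10.
The sequence repeats with period 48.
(1045 - 1) mod 48 = 36, so x[1045] = x[37] = 16.

16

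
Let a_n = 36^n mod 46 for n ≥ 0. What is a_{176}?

Computing terms: a_0 = 1; a_1 = 36; a_2 = 8; a_3 = 12; a_4 = 18; a_5 = 4; a_6 = 6; a_7 = 32; a_8 = 2; a_9 = 26; a_{10} = 16; a_{11} = 24; a_{12} = 36.
Since a_{12} = a_1 = 36, the sequence is eventually periodic: after a pre-period of length 1 it cycles with period 11.
For n ≥ 1, a_n depends only on (n - 1) mod 11. (176 - 1) mod 11 = 10, so a_{176} = a_{11} = 24.

24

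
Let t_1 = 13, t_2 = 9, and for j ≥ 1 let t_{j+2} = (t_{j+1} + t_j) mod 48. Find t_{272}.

29

We have t_1 = 13, t_2 = 9, t_3 = 22, t_4 = 31, t_5 = 5, t_6 = 36, t_7 = 41, t_8 = 29, t_9 = 22, t_{10} = 3, t_{11} = 25, t_{12} = 28, t_{13} = 5, t_{14} = 33, t_{15} = 38, t_{16} = 23, t_{17} = 13, t_{18} = 36, t_{19} = 1, t_{20} = 37, t_{21} = 38, t_{22} = 27, t_{23} = 17, t_{24} = 44, t_{25} = 13, t_{26} = 9.
Since (t_{25}, t_{26}) = (t_1, t_2) = (13, 9) (two consecutive terms determine the rest), the sequence is periodic with period 24.
(272 - 1) mod 24 = 7, so t_{272} = t_8 = 29.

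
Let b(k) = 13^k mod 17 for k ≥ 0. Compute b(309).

Listing terms: b(0) = 1, b(1) = 13, b(2) = 16, b(3) = 4, b(4) = 1.
Since b(4) = b(0) = 1, the sequence is periodic with period 4.
(309 - 0) mod 4 = 1, so b(309) = b(1) = 13.

13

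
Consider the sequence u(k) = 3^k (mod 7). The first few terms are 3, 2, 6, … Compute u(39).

We have u(1) = 3,  u(2) = 2,  u(3) = 6,  u(4) = 4,  u(5) = 5,  u(6) = 1,  u(7) = 3.
The sequence repeats with period 6.
So u(39) = u(1 + ((39-1) mod 6)) = u(3) = 6.

6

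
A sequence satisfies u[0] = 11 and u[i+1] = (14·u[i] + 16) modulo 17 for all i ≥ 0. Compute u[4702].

We have u[0] = 11,  u[1] = 0,  u[2] = 16,  u[3] = 2,  u[4] = 10,  u[5] = 3,  u[6] = 7,  u[7] = 12,  u[8] = 14,  u[9] = 8,  u[10] = 9,  u[11] = 6,  u[12] = 15,  u[13] = 5,  u[14] = 1,  u[15] = 13,  u[16] = 11.
The sequence repeats with period 16.
(4702 - 0) mod 16 = 14, so u[4702] = u[14] = 1.

1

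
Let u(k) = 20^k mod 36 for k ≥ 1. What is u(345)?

8

We have u(1) = 20, u(2) = 4, u(3) = 8, u(4) = 16, u(5) = 32, u(6) = 28, u(7) = 20.
The sequence repeats with period 6.
(345 - 1) mod 6 = 2, so u(345) = u(3) = 8.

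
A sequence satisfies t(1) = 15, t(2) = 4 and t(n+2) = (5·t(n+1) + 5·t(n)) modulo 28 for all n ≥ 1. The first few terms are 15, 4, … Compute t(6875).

22

Listing terms: t(1) = 15, t(2) = 4, t(3) = 11, t(4) = 19, t(5) = 10, t(6) = 5, t(7) = 19, t(8) = 8, t(9) = 23, t(10) = 15, t(11) = 22, t(12) = 17, t(13) = 27, t(14) = 24, t(15) = 3, t(16) = 23, t(17) = 18, t(18) = 9, t(19) = 23, t(20) = 20, t(21) = 19, t(22) = 27, t(23) = 6, t(24) = 25, t(25) = 15, t(26) = 4.
The sequence repeats with period 24.
(6875 - 1) mod 24 = 10, so t(6875) = t(11) = 22.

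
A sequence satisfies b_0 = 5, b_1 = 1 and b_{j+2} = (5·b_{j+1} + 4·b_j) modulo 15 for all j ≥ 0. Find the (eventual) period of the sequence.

8

Computing terms: b_0 = 5,  b_1 = 1,  b_2 = 10,  b_3 = 9,  b_4 = 10,  b_5 = 11,  b_6 = 5,  b_7 = 9,  b_8 = 5,  b_9 = 1.
The sequence repeats with period 8.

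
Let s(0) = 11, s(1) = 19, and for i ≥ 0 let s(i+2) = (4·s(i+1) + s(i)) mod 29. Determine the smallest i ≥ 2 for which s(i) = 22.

Listing terms: s(0) = 11,  s(1) = 19,  s(2) = 0,  s(3) = 19,  s(4) = 18,  s(5) = 4,  s(6) = 5,  s(7) = 24,  s(8) = 14,  s(9) = 22,  s(10) = 15,  s(11) = 24,  s(12) = 24,  s(13) = 4,  s(14) = 11,  s(15) = 19.
Since (s(14), s(15)) = (s(0), s(1)) = (11, 19) (two consecutive terms determine the rest), the sequence is periodic with period 14.
The value 22 first appears (with i ≥ 2) at s(9).

9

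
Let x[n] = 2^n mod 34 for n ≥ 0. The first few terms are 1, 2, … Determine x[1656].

18

Computing terms: x[0] = 1,  x[1] = 2,  x[2] = 4,  x[3] = 8,  x[4] = 16,  x[5] = 32,  x[6] = 30,  x[7] = 26,  x[8] = 18,  x[9] = 2.
Since x[9] = x[1] = 2, the sequence is eventually periodic: after a pre-period of length 1 it cycles with period 8.
For n ≥ 1, x[n] depends only on (n - 1) mod 8. (1656 - 1) mod 8 = 7, so x[1656] = x[8] = 18.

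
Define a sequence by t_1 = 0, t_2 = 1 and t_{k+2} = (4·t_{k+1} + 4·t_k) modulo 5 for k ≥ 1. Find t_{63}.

4

Computing terms: t_1 = 0,  t_2 = 1,  t_3 = 4,  t_4 = 0,  t_5 = 1.
Since (t_4, t_5) = (t_1, t_2) = (0, 1) (two consecutive terms determine the rest), the sequence is periodic with period 3.
So t_{63} = t_{1 + ((63-1) mod 3)} = t_3 = 4.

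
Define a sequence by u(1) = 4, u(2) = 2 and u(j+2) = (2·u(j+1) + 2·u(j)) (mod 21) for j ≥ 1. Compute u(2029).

We have u(1) = 4; u(2) = 2; u(3) = 12; u(4) = 7; u(5) = 17; u(6) = 6; u(7) = 4; u(8) = 20; u(9) = 6; u(10) = 10; u(11) = 11; u(12) = 0; u(13) = 1; u(14) = 2; u(15) = 6; u(16) = 16; u(17) = 2; u(18) = 15; u(19) = 13; u(20) = 14; u(21) = 12; u(22) = 10; u(23) = 2; u(24) = 3; u(25) = 10; u(26) = 5; u(27) = 9; u(28) = 7; u(29) = 11; u(30) = 15; u(31) = 10; u(32) = 8; u(33) = 15; u(34) = 4; u(35) = 17; u(36) = 0; u(37) = 13; u(38) = 5; u(39) = 15; u(40) = 19; u(41) = 5; u(42) = 6; u(43) = 1; u(44) = 14; u(45) = 9; u(46) = 4; u(47) = 5; u(48) = 18; u(49) = 4; u(50) = 2.
The sequence repeats with period 48.
So u(2029) = u(1 + ((2029-1) mod 48)) = u(13) = 1.

1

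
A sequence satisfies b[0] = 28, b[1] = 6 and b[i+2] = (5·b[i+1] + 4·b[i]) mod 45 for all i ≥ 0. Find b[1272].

28

Computing terms: b[0] = 28, b[1] = 6, b[2] = 7, b[3] = 14, b[4] = 8, b[5] = 6, b[6] = 17, b[7] = 19, b[8] = 28, b[9] = 36, b[10] = 22, b[11] = 29, b[12] = 8, b[13] = 21, b[14] = 2, b[15] = 4, b[16] = 28, b[17] = 21, b[18] = 37, b[19] = 44, b[20] = 8, b[21] = 36, b[22] = 32, b[23] = 34, b[24] = 28, b[25] = 6.
Since (b[24], b[25]) = (b[0], b[1]) = (28, 6) (two consecutive terms determine the rest), the sequence is periodic with period 24.
(1272 - 0) mod 24 = 0, so b[1272] = b[0] = 28.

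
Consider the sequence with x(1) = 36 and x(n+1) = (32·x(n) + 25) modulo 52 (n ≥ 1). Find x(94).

Computing terms: x(1) = 36, x(2) = 33, x(3) = 41, x(4) = 37, x(5) = 13, x(6) = 25, x(7) = 45, x(8) = 9, x(9) = 1, x(10) = 5, x(11) = 29, x(12) = 17, x(13) = 49, x(14) = 33.
Since x(14) = x(2) = 33, the sequence is eventually periodic: after a pre-period of length 1 it cycles with period 12.
For n ≥ 2, x(n) depends only on (n - 2) mod 12. (94 - 2) mod 12 = 8, so x(94) = x(10) = 5.

5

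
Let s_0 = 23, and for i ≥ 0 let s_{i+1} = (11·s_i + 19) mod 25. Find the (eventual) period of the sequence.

We have s_0 = 23, s_1 = 22, s_2 = 11, s_3 = 15, s_4 = 9, s_5 = 18, s_6 = 17, s_7 = 6, s_8 = 10, s_9 = 4, s_{10} = 13, s_{11} = 12, s_{12} = 1, s_{13} = 5, s_{14} = 24, s_{15} = 8, s_{16} = 7, s_{17} = 21, s_{18} = 0, s_{19} = 19, s_{20} = 3, s_{21} = 2, s_{22} = 16, s_{23} = 20, s_{24} = 14, s_{25} = 23.
The sequence repeats with period 25.

25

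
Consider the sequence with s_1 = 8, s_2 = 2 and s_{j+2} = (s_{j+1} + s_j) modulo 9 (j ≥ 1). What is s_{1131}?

Listing terms: s_1 = 8, s_2 = 2, s_3 = 1, s_4 = 3, s_5 = 4, s_6 = 7, s_7 = 2, s_8 = 0, s_9 = 2, s_{10} = 2, s_{11} = 4, s_{12} = 6, s_{13} = 1, s_{14} = 7, s_{15} = 8, s_{16} = 6, s_{17} = 5, s_{18} = 2, s_{19} = 7, s_{20} = 0, s_{21} = 7, s_{22} = 7, s_{23} = 5, s_{24} = 3, s_{25} = 8, s_{26} = 2.
The sequence repeats with period 24.
(1131 - 1) mod 24 = 2, so s_{1131} = s_3 = 1.

1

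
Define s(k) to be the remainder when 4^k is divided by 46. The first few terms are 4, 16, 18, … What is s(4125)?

24

Listing terms: s(1) = 4,  s(2) = 16,  s(3) = 18,  s(4) = 26,  s(5) = 12,  s(6) = 2,  s(7) = 8,  s(8) = 32,  s(9) = 36,  s(10) = 6,  s(11) = 24,  s(12) = 4.
The sequence repeats with period 11.
(4125 - 1) mod 11 = 10, so s(4125) = s(11) = 24.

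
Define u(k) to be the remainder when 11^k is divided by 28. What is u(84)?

1

Computing terms: u(0) = 1,  u(1) = 11,  u(2) = 9,  u(3) = 15,  u(4) = 25,  u(5) = 23,  u(6) = 1.
The sequence repeats with period 6.
So u(84) = u(0 + ((84-0) mod 6)) = u(0) = 1.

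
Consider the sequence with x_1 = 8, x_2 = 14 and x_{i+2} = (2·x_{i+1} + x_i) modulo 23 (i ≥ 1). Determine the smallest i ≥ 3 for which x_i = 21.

22

Listing terms: x_1 = 8,  x_2 = 14,  x_3 = 13,  x_4 = 17,  x_5 = 1,  x_6 = 19,  x_7 = 16,  x_8 = 5,  x_9 = 3,  x_{10} = 11,  x_{11} = 2,  x_{12} = 15,  x_{13} = 9,  x_{14} = 10,  x_{15} = 6,  x_{16} = 22,  x_{17} = 4,  x_{18} = 7,  x_{19} = 18,  x_{20} = 20,  x_{21} = 12,  x_{22} = 21,  x_{23} = 8,  x_{24} = 14.
The sequence repeats with period 22.
The value 21 first appears (with i ≥ 3) at x_{22}.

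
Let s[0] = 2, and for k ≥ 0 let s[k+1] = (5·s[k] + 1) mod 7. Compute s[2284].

s[0] = 2, s[1] = 4, s[2] = 0, s[3] = 1, s[4] = 6, s[5] = 3, s[6] = 2.
Since s[6] = s[0] = 2, the sequence is periodic with period 6.
So s[2284] = s[0 + ((2284-0) mod 6)] = s[4] = 6.

6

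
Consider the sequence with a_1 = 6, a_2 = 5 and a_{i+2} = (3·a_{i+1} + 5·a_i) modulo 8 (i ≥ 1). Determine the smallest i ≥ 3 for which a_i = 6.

7

We have a_1 = 6, a_2 = 5, a_3 = 5, a_4 = 0, a_5 = 1, a_6 = 3, a_7 = 6, a_8 = 1, a_9 = 1, a_{10} = 0, a_{11} = 5, a_{12} = 7, a_{13} = 6, a_{14} = 5.
The sequence repeats with period 12.
The value 6 first appears (with i ≥ 3) at a_7.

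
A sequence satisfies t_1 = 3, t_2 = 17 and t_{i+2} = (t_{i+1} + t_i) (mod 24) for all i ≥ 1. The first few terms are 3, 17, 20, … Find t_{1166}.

1

We have t_1 = 3, t_2 = 17, t_3 = 20, t_4 = 13, t_5 = 9, t_6 = 22, t_7 = 7, t_8 = 5, t_9 = 12, t_{10} = 17, t_{11} = 5, t_{12} = 22, t_{13} = 3, t_{14} = 1, t_{15} = 4, t_{16} = 5, t_{17} = 9, t_{18} = 14, t_{19} = 23, t_{20} = 13, t_{21} = 12, t_{22} = 1, t_{23} = 13, t_{24} = 14, t_{25} = 3, t_{26} = 17.
Since (t_{25}, t_{26}) = (t_1, t_2) = (3, 17) (two consecutive terms determine the rest), the sequence is periodic with period 24.
(1166 - 1) mod 24 = 13, so t_{1166} = t_{14} = 1.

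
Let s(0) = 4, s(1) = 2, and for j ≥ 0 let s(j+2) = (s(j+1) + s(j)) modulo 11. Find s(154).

Computing terms: s(0) = 4,  s(1) = 2,  s(2) = 6,  s(3) = 8,  s(4) = 3,  s(5) = 0,  s(6) = 3,  s(7) = 3,  s(8) = 6,  s(9) = 9,  s(10) = 4,  s(11) = 2.
Since (s(10), s(11)) = (s(0), s(1)) = (4, 2) (two consecutive terms determine the rest), the sequence is periodic with period 10.
(154 - 0) mod 10 = 4, so s(154) = s(4) = 3.

3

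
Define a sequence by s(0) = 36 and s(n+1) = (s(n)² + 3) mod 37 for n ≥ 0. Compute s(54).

15

Listing terms: s(0) = 36, s(1) = 4, s(2) = 19, s(3) = 31, s(4) = 2, s(5) = 7, s(6) = 15, s(7) = 6, s(8) = 2.
Since s(8) = s(4) = 2, the sequence is eventually periodic: after a pre-period of length 4 it cycles with period 4.
For n ≥ 4, s(n) depends only on (n - 4) mod 4. (54 - 4) mod 4 = 2, so s(54) = s(6) = 15.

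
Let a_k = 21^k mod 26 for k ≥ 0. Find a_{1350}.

a_0 = 1; a_1 = 21; a_2 = 25; a_3 = 5; a_4 = 1.
The sequence repeats with period 4.
So a_{1350} = a_{0 + ((1350-0) mod 4)} = a_2 = 25.

25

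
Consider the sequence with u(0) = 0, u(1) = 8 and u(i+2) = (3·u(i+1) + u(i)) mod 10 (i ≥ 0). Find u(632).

6

Computing terms: u(0) = 0; u(1) = 8; u(2) = 4; u(3) = 0; u(4) = 4; u(5) = 2; u(6) = 0; u(7) = 2; u(8) = 6; u(9) = 0; u(10) = 6; u(11) = 8; u(12) = 0; u(13) = 8.
The sequence repeats with period 12.
(632 - 0) mod 12 = 8, so u(632) = u(8) = 6.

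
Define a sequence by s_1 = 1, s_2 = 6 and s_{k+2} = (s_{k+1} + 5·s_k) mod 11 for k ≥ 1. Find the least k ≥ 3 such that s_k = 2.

18

Listing terms: s_1 = 1, s_2 = 6, s_3 = 0, s_4 = 8, s_5 = 8, s_6 = 4, s_7 = 0, s_8 = 9, s_9 = 9, s_{10} = 10, s_{11} = 0, s_{12} = 6, s_{13} = 6, s_{14} = 3, s_{15} = 0, s_{16} = 4, s_{17} = 4, s_{18} = 2, s_{19} = 0, s_{20} = 10, s_{21} = 10, s_{22} = 5, s_{23} = 0, s_{24} = 3, s_{25} = 3, s_{26} = 7, s_{27} = 0, s_{28} = 2, s_{29} = 2, s_{30} = 1, s_{31} = 0, s_{32} = 5, s_{33} = 5, s_{34} = 8, s_{35} = 0, s_{36} = 7, s_{37} = 7, s_{38} = 9, s_{39} = 0, s_{40} = 1, s_{41} = 1, s_{42} = 6.
The sequence repeats with period 40.
The value 2 first appears (with k ≥ 3) at s_{18}.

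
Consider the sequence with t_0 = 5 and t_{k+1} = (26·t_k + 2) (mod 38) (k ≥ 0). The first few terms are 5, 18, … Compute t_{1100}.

t_0 = 5,  t_1 = 18,  t_2 = 14,  t_3 = 24,  t_4 = 18.
Since t_4 = t_1 = 18, the sequence is eventually periodic: after a pre-period of length 1 it cycles with period 3.
For k ≥ 1, t_k depends only on (k - 1) mod 3. (1100 - 1) mod 3 = 1, so t_{1100} = t_2 = 14.

14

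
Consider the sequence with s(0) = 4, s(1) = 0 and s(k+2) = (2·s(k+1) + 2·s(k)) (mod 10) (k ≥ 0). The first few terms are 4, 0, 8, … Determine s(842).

Listing terms: s(0) = 4, s(1) = 0, s(2) = 8, s(3) = 6, s(4) = 8, s(5) = 8, s(6) = 2, s(7) = 0, s(8) = 4, s(9) = 8, s(10) = 4, s(11) = 4, s(12) = 6, s(13) = 0, s(14) = 2, s(15) = 4, s(16) = 2, s(17) = 2, s(18) = 8, s(19) = 0, s(20) = 6, s(21) = 2, s(22) = 6, s(23) = 6, s(24) = 4, s(25) = 0.
Since (s(24), s(25)) = (s(0), s(1)) = (4, 0) (two consecutive terms determine the rest), the sequence is periodic with period 24.
So s(842) = s(0 + ((842-0) mod 24)) = s(2) = 8.

8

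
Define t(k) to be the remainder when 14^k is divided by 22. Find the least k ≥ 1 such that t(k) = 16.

3

Computing terms: t(0) = 1; t(1) = 14; t(2) = 20; t(3) = 16; t(4) = 4; t(5) = 12; t(6) = 14.
Since t(6) = t(1) = 14, the sequence is eventually periodic: after a pre-period of length 1 it cycles with period 5.
The value 16 first appears (with k ≥ 1) at t(3).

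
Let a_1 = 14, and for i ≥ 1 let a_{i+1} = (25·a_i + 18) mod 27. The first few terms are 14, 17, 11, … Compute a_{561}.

a_1 = 14,  a_2 = 17,  a_3 = 11,  a_4 = 23,  a_5 = 26,  a_6 = 20,  a_7 = 5,  a_8 = 8,  a_9 = 2,  a_{10} = 14.
Since a_{10} = a_1 = 14, the sequence is periodic with period 9.
So a_{561} = a_{1 + ((561-1) mod 9)} = a_3 = 11.

11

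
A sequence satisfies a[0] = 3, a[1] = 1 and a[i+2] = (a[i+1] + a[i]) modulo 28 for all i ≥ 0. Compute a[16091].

2

a[0] = 3, a[1] = 1, a[2] = 4, a[3] = 5, a[4] = 9, a[5] = 14, a[6] = 23, a[7] = 9, a[8] = 4, a[9] = 13, a[10] = 17, a[11] = 2, a[12] = 19, a[13] = 21, a[14] = 12, a[15] = 5, a[16] = 17, a[17] = 22, a[18] = 11, a[19] = 5, a[20] = 16, a[21] = 21, a[22] = 9, a[23] = 2, a[24] = 11, a[25] = 13, a[26] = 24, a[27] = 9, a[28] = 5, a[29] = 14, a[30] = 19, a[31] = 5, a[32] = 24, a[33] = 1, a[34] = 25, a[35] = 26, a[36] = 23, a[37] = 21, a[38] = 16, a[39] = 9, a[40] = 25, a[41] = 6, a[42] = 3, a[43] = 9, a[44] = 12, a[45] = 21, a[46] = 5, a[47] = 26, a[48] = 3, a[49] = 1.
Since (a[48], a[49]) = (a[0], a[1]) = (3, 1) (two consecutive terms determine the rest), the sequence is periodic with period 48.
So a[16091] = a[0 + ((16091-0) mod 48)] = a[11] = 2.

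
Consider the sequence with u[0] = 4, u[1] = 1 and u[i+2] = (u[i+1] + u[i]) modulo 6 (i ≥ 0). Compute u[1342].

We have u[0] = 4; u[1] = 1; u[2] = 5; u[3] = 0; u[4] = 5; u[5] = 5; u[6] = 4; u[7] = 3; u[8] = 1; u[9] = 4; u[10] = 5; u[11] = 3; u[12] = 2; u[13] = 5; u[14] = 1; u[15] = 0; u[16] = 1; u[17] = 1; u[18] = 2; u[19] = 3; u[20] = 5; u[21] = 2; u[22] = 1; u[23] = 3; u[24] = 4; u[25] = 1.
The sequence repeats with period 24.
So u[1342] = u[0 + ((1342-0) mod 24)] = u[22] = 1.

1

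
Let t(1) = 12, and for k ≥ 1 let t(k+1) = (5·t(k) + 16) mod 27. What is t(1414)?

Computing terms: t(1) = 12; t(2) = 22; t(3) = 18; t(4) = 25; t(5) = 6; t(6) = 19; t(7) = 3; t(8) = 4; t(9) = 9; t(10) = 7; t(11) = 24; t(12) = 1; t(13) = 21; t(14) = 13; t(15) = 0; t(16) = 16; t(17) = 15; t(18) = 10; t(19) = 12.
Since t(19) = t(1) = 12, the sequence is periodic with period 18.
So t(1414) = t(1 + ((1414-1) mod 18)) = t(10) = 7.

7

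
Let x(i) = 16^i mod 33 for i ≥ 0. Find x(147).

25

Listing terms: x(0) = 1; x(1) = 16; x(2) = 25; x(3) = 4; x(4) = 31; x(5) = 1.
The sequence repeats with period 5.
So x(147) = x(0 + ((147-0) mod 5)) = x(2) = 25.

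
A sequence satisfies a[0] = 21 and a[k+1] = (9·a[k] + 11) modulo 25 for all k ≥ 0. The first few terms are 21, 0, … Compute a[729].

15

Computing terms: a[0] = 21,  a[1] = 0,  a[2] = 11,  a[3] = 10,  a[4] = 1,  a[5] = 20,  a[6] = 16,  a[7] = 5,  a[8] = 6,  a[9] = 15,  a[10] = 21.
Since a[10] = a[0] = 21, the sequence is periodic with period 10.
So a[729] = a[0 + ((729-0) mod 10)] = a[9] = 15.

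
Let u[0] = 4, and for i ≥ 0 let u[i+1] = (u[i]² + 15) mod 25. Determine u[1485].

Listing terms: u[0] = 4,  u[1] = 6,  u[2] = 1,  u[3] = 16,  u[4] = 21,  u[5] = 6.
Since u[5] = u[1] = 6, the sequence is eventually periodic: after a pre-period of length 1 it cycles with period 4.
For i ≥ 1, u[i] depends only on (i - 1) mod 4. (1485 - 1) mod 4 = 0, so u[1485] = u[1] = 6.

6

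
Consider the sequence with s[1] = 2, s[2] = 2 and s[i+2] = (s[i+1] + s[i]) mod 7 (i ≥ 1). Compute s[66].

Listing terms: s[1] = 2,  s[2] = 2,  s[3] = 4,  s[4] = 6,  s[5] = 3,  s[6] = 2,  s[7] = 5,  s[8] = 0,  s[9] = 5,  s[10] = 5,  s[11] = 3,  s[12] = 1,  s[13] = 4,  s[14] = 5,  s[15] = 2,  s[16] = 0,  s[17] = 2,  s[18] = 2.
Since (s[17], s[18]) = (s[1], s[2]) = (2, 2) (two consecutive terms determine the rest), the sequence is periodic with period 16.
So s[66] = s[1 + ((66-1) mod 16)] = s[2] = 2.

2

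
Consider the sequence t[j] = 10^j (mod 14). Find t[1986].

t[0] = 1,  t[1] = 10,  t[2] = 2,  t[3] = 6,  t[4] = 4,  t[5] = 12,  t[6] = 8,  t[7] = 10.
Since t[7] = t[1] = 10, the sequence is eventually periodic: after a pre-period of length 1 it cycles with period 6.
For j ≥ 1, t[j] depends only on (j - 1) mod 6. (1986 - 1) mod 6 = 5, so t[1986] = t[6] = 8.

8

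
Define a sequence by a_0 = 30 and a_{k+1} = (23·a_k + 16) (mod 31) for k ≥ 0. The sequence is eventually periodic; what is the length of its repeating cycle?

We have a_0 = 30,  a_1 = 24,  a_2 = 10,  a_3 = 29,  a_4 = 1,  a_5 = 8,  a_6 = 14,  a_7 = 28,  a_8 = 9,  a_9 = 6,  a_{10} = 30.
The sequence repeats with period 10.

10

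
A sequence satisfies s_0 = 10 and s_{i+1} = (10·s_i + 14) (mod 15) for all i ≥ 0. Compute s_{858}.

4

s_0 = 10, s_1 = 9, s_2 = 14, s_3 = 4, s_4 = 9.
Since s_4 = s_1 = 9, the sequence is eventually periodic: after a pre-period of length 1 it cycles with period 3.
For i ≥ 1, s_i depends only on (i - 1) mod 3. (858 - 1) mod 3 = 2, so s_{858} = s_3 = 4.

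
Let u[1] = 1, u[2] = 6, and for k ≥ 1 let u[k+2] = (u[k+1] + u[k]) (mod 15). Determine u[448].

11

We have u[1] = 1; u[2] = 6; u[3] = 7; u[4] = 13; u[5] = 5; u[6] = 3; u[7] = 8; u[8] = 11; u[9] = 4; u[10] = 0; u[11] = 4; u[12] = 4; u[13] = 8; u[14] = 12; u[15] = 5; u[16] = 2; u[17] = 7; u[18] = 9; u[19] = 1; u[20] = 10; u[21] = 11; u[22] = 6; u[23] = 2; u[24] = 8; u[25] = 10; u[26] = 3; u[27] = 13; u[28] = 1; u[29] = 14; u[30] = 0; u[31] = 14; u[32] = 14; u[33] = 13; u[34] = 12; u[35] = 10; u[36] = 7; u[37] = 2; u[38] = 9; u[39] = 11; u[40] = 5; u[41] = 1; u[42] = 6.
Since (u[41], u[42]) = (u[1], u[2]) = (1, 6) (two consecutive terms determine the rest), the sequence is periodic with period 40.
(448 - 1) mod 40 = 7, so u[448] = u[8] = 11.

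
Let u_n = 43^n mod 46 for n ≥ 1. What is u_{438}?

We have u_1 = 43,  u_2 = 9,  u_3 = 19,  u_4 = 35,  u_5 = 33,  u_6 = 39,  u_7 = 21,  u_8 = 29,  u_9 = 5,  u_{10} = 31,  u_{11} = 45,  u_{12} = 3,  u_{13} = 37,  u_{14} = 27,  u_{15} = 11,  u_{16} = 13,  u_{17} = 7,  u_{18} = 25,  u_{19} = 17,  u_{20} = 41,  u_{21} = 15,  u_{22} = 1,  u_{23} = 43.
Since u_{23} = u_1 = 43, the sequence is periodic with period 22.
(438 - 1) mod 22 = 19, so u_{438} = u_{20} = 41.

41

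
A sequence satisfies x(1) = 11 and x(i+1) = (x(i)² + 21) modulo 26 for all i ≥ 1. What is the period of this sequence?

x(1) = 11, x(2) = 12, x(3) = 9, x(4) = 24, x(5) = 25, x(6) = 22, x(7) = 11.
Since x(7) = x(1) = 11, the sequence is periodic with period 6.

6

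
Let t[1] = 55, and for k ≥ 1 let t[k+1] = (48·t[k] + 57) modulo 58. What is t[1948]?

13

We have t[1] = 55; t[2] = 29; t[3] = 57; t[4] = 9; t[5] = 25; t[6] = 39; t[7] = 15; t[8] = 23; t[9] = 1; t[10] = 47; t[11] = 51; t[12] = 11; t[13] = 5; t[14] = 7; t[15] = 45; t[16] = 13; t[17] = 43; t[18] = 33; t[19] = 17; t[20] = 3; t[21] = 27; t[22] = 19; t[23] = 41; t[24] = 53; t[25] = 49; t[26] = 31; t[27] = 37; t[28] = 35; t[29] = 55.
Since t[29] = t[1] = 55, the sequence is periodic with period 28.
So t[1948] = t[1 + ((1948-1) mod 28)] = t[16] = 13.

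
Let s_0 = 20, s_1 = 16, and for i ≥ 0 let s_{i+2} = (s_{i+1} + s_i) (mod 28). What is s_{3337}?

We have s_0 = 20,  s_1 = 16,  s_2 = 8,  s_3 = 24,  s_4 = 4,  s_5 = 0,  s_6 = 4,  s_7 = 4,  s_8 = 8,  s_9 = 12,  s_{10} = 20,  s_{11} = 4,  s_{12} = 24,  s_{13} = 0,  s_{14} = 24,  s_{15} = 24,  s_{16} = 20,  s_{17} = 16.
Since (s_{16}, s_{17}) = (s_0, s_1) = (20, 16) (two consecutive terms determine the rest), the sequence is periodic with period 16.
So s_{3337} = s_{0 + ((3337-0) mod 16)} = s_9 = 12.

12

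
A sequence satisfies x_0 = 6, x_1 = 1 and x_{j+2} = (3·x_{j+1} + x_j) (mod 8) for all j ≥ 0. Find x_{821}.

3

Listing terms: x_0 = 6; x_1 = 1; x_2 = 1; x_3 = 4; x_4 = 5; x_5 = 3; x_6 = 6; x_7 = 5; x_8 = 5; x_9 = 4; x_{10} = 1; x_{11} = 7; x_{12} = 6; x_{13} = 1.
The sequence repeats with period 12.
So x_{821} = x_{0 + ((821-0) mod 12)} = x_5 = 3.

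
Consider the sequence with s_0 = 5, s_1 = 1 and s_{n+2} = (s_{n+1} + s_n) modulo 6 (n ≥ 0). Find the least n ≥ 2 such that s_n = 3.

Listing terms: s_0 = 5, s_1 = 1, s_2 = 0, s_3 = 1, s_4 = 1, s_5 = 2, s_6 = 3, s_7 = 5, s_8 = 2, s_9 = 1, s_{10} = 3, s_{11} = 4, s_{12} = 1, s_{13} = 5, s_{14} = 0, s_{15} = 5, s_{16} = 5, s_{17} = 4, s_{18} = 3, s_{19} = 1, s_{20} = 4, s_{21} = 5, s_{22} = 3, s_{23} = 2, s_{24} = 5, s_{25} = 1.
Since (s_{24}, s_{25}) = (s_0, s_1) = (5, 1) (two consecutive terms determine the rest), the sequence is periodic with period 24.
The value 3 first appears (with n ≥ 2) at s_6.

6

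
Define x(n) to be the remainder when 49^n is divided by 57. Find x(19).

Computing terms: x(1) = 49,  x(2) = 7,  x(3) = 1,  x(4) = 49.
The sequence repeats with period 3.
(19 - 1) mod 3 = 0, so x(19) = x(1) = 49.

49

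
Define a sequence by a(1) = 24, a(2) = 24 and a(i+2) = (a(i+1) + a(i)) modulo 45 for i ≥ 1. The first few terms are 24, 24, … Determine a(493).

Computing terms: a(1) = 24, a(2) = 24, a(3) = 3, a(4) = 27, a(5) = 30, a(6) = 12, a(7) = 42, a(8) = 9, a(9) = 6, a(10) = 15, a(11) = 21, a(12) = 36, a(13) = 12, a(14) = 3, a(15) = 15, a(16) = 18, a(17) = 33, a(18) = 6, a(19) = 39, a(20) = 0, a(21) = 39, a(22) = 39, a(23) = 33, a(24) = 27, a(25) = 15, a(26) = 42, a(27) = 12, a(28) = 9, a(29) = 21, a(30) = 30, a(31) = 6, a(32) = 36, a(33) = 42, a(34) = 33, a(35) = 30, a(36) = 18, a(37) = 3, a(38) = 21, a(39) = 24, a(40) = 0, a(41) = 24, a(42) = 24.
The sequence repeats with period 40.
(493 - 1) mod 40 = 12, so a(493) = a(13) = 12.

12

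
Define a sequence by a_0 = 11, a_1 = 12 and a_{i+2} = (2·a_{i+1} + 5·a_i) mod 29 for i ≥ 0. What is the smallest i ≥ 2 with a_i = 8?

9

Computing terms: a_0 = 11,  a_1 = 12,  a_2 = 21,  a_3 = 15,  a_4 = 19,  a_5 = 26,  a_6 = 2,  a_7 = 18,  a_8 = 17,  a_9 = 8,  a_{10} = 14,  a_{11} = 10,  a_{12} = 3,  a_{13} = 27,  a_{14} = 11,  a_{15} = 12.
Since (a_{14}, a_{15}) = (a_0, a_1) = (11, 12) (two consecutive terms determine the rest), the sequence is periodic with period 14.
The value 8 first appears (with i ≥ 2) at a_9.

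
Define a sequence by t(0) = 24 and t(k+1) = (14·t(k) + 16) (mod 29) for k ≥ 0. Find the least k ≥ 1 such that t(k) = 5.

18

Listing terms: t(0) = 24,  t(1) = 4,  t(2) = 14,  t(3) = 9,  t(4) = 26,  t(5) = 3,  t(6) = 0,  t(7) = 16,  t(8) = 8,  t(9) = 12,  t(10) = 10,  t(11) = 11,  t(12) = 25,  t(13) = 18,  t(14) = 7,  t(15) = 27,  t(16) = 17,  t(17) = 22,  t(18) = 5,  t(19) = 28,  t(20) = 2,  t(21) = 15,  t(22) = 23,  t(23) = 19,  t(24) = 21,  t(25) = 20,  t(26) = 6,  t(27) = 13,  t(28) = 24.
Since t(28) = t(0) = 24, the sequence is periodic with period 28.
The value 5 first appears (with k ≥ 1) at t(18).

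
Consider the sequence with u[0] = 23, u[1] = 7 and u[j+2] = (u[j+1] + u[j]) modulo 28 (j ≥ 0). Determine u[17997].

1

u[0] = 23; u[1] = 7; u[2] = 2; u[3] = 9; u[4] = 11; u[5] = 20; u[6] = 3; u[7] = 23; u[8] = 26; u[9] = 21; u[10] = 19; u[11] = 12; u[12] = 3; u[13] = 15; u[14] = 18; u[15] = 5; u[16] = 23; u[17] = 0; u[18] = 23; u[19] = 23; u[20] = 18; u[21] = 13; u[22] = 3; u[23] = 16; u[24] = 19; u[25] = 7; u[26] = 26; u[27] = 5; u[28] = 3; u[29] = 8; u[30] = 11; u[31] = 19; u[32] = 2; u[33] = 21; u[34] = 23; u[35] = 16; u[36] = 11; u[37] = 27; u[38] = 10; u[39] = 9; u[40] = 19; u[41] = 0; u[42] = 19; u[43] = 19; u[44] = 10; u[45] = 1; u[46] = 11; u[47] = 12; u[48] = 23; u[49] = 7.
The sequence repeats with period 48.
So u[17997] = u[0 + ((17997-0) mod 48)] = u[45] = 1.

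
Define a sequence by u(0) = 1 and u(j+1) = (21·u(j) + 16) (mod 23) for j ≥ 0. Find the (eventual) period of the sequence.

We have u(0) = 1,  u(1) = 14,  u(2) = 11,  u(3) = 17,  u(4) = 5,  u(5) = 6,  u(6) = 4,  u(7) = 8,  u(8) = 0,  u(9) = 16,  u(10) = 7,  u(11) = 2,  u(12) = 12,  u(13) = 15,  u(14) = 9,  u(15) = 21,  u(16) = 20,  u(17) = 22,  u(18) = 18,  u(19) = 3,  u(20) = 10,  u(21) = 19,  u(22) = 1.
The sequence repeats with period 22.

22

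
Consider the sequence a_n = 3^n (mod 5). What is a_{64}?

1

Listing terms: a_0 = 1,  a_1 = 3,  a_2 = 4,  a_3 = 2,  a_4 = 1.
Since a_4 = a_0 = 1, the sequence is periodic with period 4.
(64 - 0) mod 4 = 0, so a_{64} = a_0 = 1.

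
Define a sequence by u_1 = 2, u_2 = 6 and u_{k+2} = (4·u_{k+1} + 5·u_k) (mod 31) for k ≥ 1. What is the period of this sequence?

Listing terms: u_1 = 2,  u_2 = 6,  u_3 = 3,  u_4 = 11,  u_5 = 28,  u_6 = 12,  u_7 = 2,  u_8 = 6.
Since (u_7, u_8) = (u_1, u_2) = (2, 6) (two consecutive terms determine the rest), the sequence is periodic with period 6.

6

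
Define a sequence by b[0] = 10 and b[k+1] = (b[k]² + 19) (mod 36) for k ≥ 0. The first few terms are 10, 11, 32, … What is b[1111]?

11

Listing terms: b[0] = 10; b[1] = 11; b[2] = 32; b[3] = 35; b[4] = 20; b[5] = 23; b[6] = 8; b[7] = 11.
Since b[7] = b[1] = 11, the sequence is eventually periodic: after a pre-period of length 1 it cycles with period 6.
For k ≥ 1, b[k] depends only on (k - 1) mod 6. (1111 - 1) mod 6 = 0, so b[1111] = b[1] = 11.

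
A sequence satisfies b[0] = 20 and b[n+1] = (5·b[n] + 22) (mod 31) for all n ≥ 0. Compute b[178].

29

We have b[0] = 20,  b[1] = 29,  b[2] = 12,  b[3] = 20.
The sequence repeats with period 3.
(178 - 0) mod 3 = 1, so b[178] = b[1] = 29.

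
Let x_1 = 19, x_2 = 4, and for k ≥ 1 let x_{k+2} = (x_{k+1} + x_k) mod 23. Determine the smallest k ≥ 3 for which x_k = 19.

We have x_1 = 19,  x_2 = 4,  x_3 = 0,  x_4 = 4,  x_5 = 4,  x_6 = 8,  x_7 = 12,  x_8 = 20,  x_9 = 9,  x_{10} = 6,  x_{11} = 15,  x_{12} = 21,  x_{13} = 13,  x_{14} = 11,  x_{15} = 1,  x_{16} = 12,  x_{17} = 13,  x_{18} = 2,  x_{19} = 15,  x_{20} = 17,  x_{21} = 9,  x_{22} = 3,  x_{23} = 12,  x_{24} = 15,  x_{25} = 4,  x_{26} = 19,  x_{27} = 0,  x_{28} = 19,  x_{29} = 19,  x_{30} = 15,  x_{31} = 11,  x_{32} = 3,  x_{33} = 14,  x_{34} = 17,  x_{35} = 8,  x_{36} = 2,  x_{37} = 10,  x_{38} = 12,  x_{39} = 22,  x_{40} = 11,  x_{41} = 10,  x_{42} = 21,  x_{43} = 8,  x_{44} = 6,  x_{45} = 14,  x_{46} = 20,  x_{47} = 11,  x_{48} = 8,  x_{49} = 19,  x_{50} = 4.
Since (x_{49}, x_{50}) = (x_1, x_2) = (19, 4) (two consecutive terms determine the rest), the sequence is periodic with period 48.
The value 19 first appears (with k ≥ 3) at x_{26}.

26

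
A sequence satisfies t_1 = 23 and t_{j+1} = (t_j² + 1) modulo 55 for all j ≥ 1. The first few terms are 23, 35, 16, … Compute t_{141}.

6

t_1 = 23,  t_2 = 35,  t_3 = 16,  t_4 = 37,  t_5 = 50,  t_6 = 26,  t_7 = 17,  t_8 = 15,  t_9 = 6,  t_{10} = 37.
Since t_{10} = t_4 = 37, the sequence is eventually periodic: after a pre-period of length 3 it cycles with period 6.
For j ≥ 4, t_j depends only on (j - 4) mod 6. (141 - 4) mod 6 = 5, so t_{141} = t_9 = 6.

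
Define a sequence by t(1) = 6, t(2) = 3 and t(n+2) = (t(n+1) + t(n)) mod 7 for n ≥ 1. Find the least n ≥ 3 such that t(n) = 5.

t(1) = 6, t(2) = 3, t(3) = 2, t(4) = 5, t(5) = 0, t(6) = 5, t(7) = 5, t(8) = 3, t(9) = 1, t(10) = 4, t(11) = 5, t(12) = 2, t(13) = 0, t(14) = 2, t(15) = 2, t(16) = 4, t(17) = 6, t(18) = 3.
Since (t(17), t(18)) = (t(1), t(2)) = (6, 3) (two consecutive terms determine the rest), the sequence is periodic with period 16.
The value 5 first appears (with n ≥ 3) at t(4).

4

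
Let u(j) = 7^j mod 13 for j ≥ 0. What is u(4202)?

10

Listing terms: u(0) = 1,  u(1) = 7,  u(2) = 10,  u(3) = 5,  u(4) = 9,  u(5) = 11,  u(6) = 12,  u(7) = 6,  u(8) = 3,  u(9) = 8,  u(10) = 4,  u(11) = 2,  u(12) = 1.
The sequence repeats with period 12.
(4202 - 0) mod 12 = 2, so u(4202) = u(2) = 10.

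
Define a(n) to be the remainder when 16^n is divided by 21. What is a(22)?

a(0) = 1, a(1) = 16, a(2) = 4, a(3) = 1.
Since a(3) = a(0) = 1, the sequence is periodic with period 3.
(22 - 0) mod 3 = 1, so a(22) = a(1) = 16.

16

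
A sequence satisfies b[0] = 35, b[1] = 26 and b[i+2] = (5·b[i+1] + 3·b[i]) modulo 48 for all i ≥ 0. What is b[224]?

Computing terms: b[0] = 35,  b[1] = 26,  b[2] = 43,  b[3] = 5,  b[4] = 10,  b[5] = 17,  b[6] = 19,  b[7] = 2,  b[8] = 19,  b[9] = 5,  b[10] = 34,  b[11] = 41,  b[12] = 19,  b[13] = 26,  b[14] = 43.
Since (b[13], b[14]) = (b[1], b[2]) = (26, 43) (two consecutive terms determine the rest), the sequence is eventually periodic: after a pre-period of length 1 it cycles with period 12.
For i ≥ 1, b[i] depends only on (i - 1) mod 12. (224 - 1) mod 12 = 7, so b[224] = b[8] = 19.

19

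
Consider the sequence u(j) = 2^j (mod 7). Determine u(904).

2

We have u(0) = 1,  u(1) = 2,  u(2) = 4,  u(3) = 1.
The sequence repeats with period 3.
(904 - 0) mod 3 = 1, so u(904) = u(1) = 2.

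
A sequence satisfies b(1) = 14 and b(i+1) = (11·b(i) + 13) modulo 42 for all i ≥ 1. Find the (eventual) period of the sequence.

6

Computing terms: b(1) = 14,  b(2) = 41,  b(3) = 2,  b(4) = 35,  b(5) = 20,  b(6) = 23,  b(7) = 14.
The sequence repeats with period 6.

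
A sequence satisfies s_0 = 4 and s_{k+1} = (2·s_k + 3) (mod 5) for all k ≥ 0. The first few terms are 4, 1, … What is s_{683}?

s_0 = 4,  s_1 = 1,  s_2 = 0,  s_3 = 3,  s_4 = 4.
Since s_4 = s_0 = 4, the sequence is periodic with period 4.
(683 - 0) mod 4 = 3, so s_{683} = s_3 = 3.

3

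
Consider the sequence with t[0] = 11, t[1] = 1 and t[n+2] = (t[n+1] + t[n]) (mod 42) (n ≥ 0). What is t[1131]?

Listing terms: t[0] = 11; t[1] = 1; t[2] = 12; t[3] = 13; t[4] = 25; t[5] = 38; t[6] = 21; t[7] = 17; t[8] = 38; t[9] = 13; t[10] = 9; t[11] = 22; t[12] = 31; t[13] = 11; t[14] = 0; t[15] = 11; t[16] = 11; t[17] = 22; t[18] = 33; t[19] = 13; t[20] = 4; t[21] = 17; t[22] = 21; t[23] = 38; t[24] = 17; t[25] = 13; t[26] = 30; t[27] = 1; t[28] = 31; t[29] = 32; t[30] = 21; t[31] = 11; t[32] = 32; t[33] = 1; t[34] = 33; t[35] = 34; t[36] = 25; t[37] = 17; t[38] = 0; t[39] = 17; t[40] = 17; t[41] = 34; t[42] = 9; t[43] = 1; t[44] = 10; t[45] = 11; t[46] = 21; t[47] = 32; t[48] = 11; t[49] = 1.
The sequence repeats with period 48.
So t[1131] = t[0 + ((1131-0) mod 48)] = t[27] = 1.

1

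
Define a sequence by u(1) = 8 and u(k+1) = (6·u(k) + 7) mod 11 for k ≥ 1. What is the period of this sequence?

Listing terms: u(1) = 8; u(2) = 0; u(3) = 7; u(4) = 5; u(5) = 4; u(6) = 9; u(7) = 6; u(8) = 10; u(9) = 1; u(10) = 2; u(11) = 8.
Since u(11) = u(1) = 8, the sequence is periodic with period 10.

10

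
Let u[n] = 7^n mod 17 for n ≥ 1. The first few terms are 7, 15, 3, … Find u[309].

Listing terms: u[1] = 7, u[2] = 15, u[3] = 3, u[4] = 4, u[5] = 11, u[6] = 9, u[7] = 12, u[8] = 16, u[9] = 10, u[10] = 2, u[11] = 14, u[12] = 13, u[13] = 6, u[14] = 8, u[15] = 5, u[16] = 1, u[17] = 7.
Since u[17] = u[1] = 7, the sequence is periodic with period 16.
So u[309] = u[1 + ((309-1) mod 16)] = u[5] = 11.

11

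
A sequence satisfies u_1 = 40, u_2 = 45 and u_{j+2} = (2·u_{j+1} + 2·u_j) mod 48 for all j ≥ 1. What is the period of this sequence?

Listing terms: u_1 = 40, u_2 = 45, u_3 = 26, u_4 = 46, u_5 = 0, u_6 = 44, u_7 = 40, u_8 = 24, u_9 = 32, u_{10} = 16, u_{11} = 0, u_{12} = 32, u_{13} = 16.
Since (u_{12}, u_{13}) = (u_9, u_{10}) = (32, 16) (two consecutive terms determine the rest), the sequence is eventually periodic: after a pre-period of length 8 it cycles with period 3.

3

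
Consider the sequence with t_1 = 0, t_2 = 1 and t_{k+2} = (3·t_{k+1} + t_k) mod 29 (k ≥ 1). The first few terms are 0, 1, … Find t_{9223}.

4

t_1 = 0, t_2 = 1, t_3 = 3, t_4 = 10, t_5 = 4, t_6 = 22, t_7 = 12, t_8 = 0, t_9 = 12, t_{10} = 7, t_{11} = 4, t_{12} = 19, t_{13} = 3, t_{14} = 28, t_{15} = 0, t_{16} = 28, t_{17} = 26, t_{18} = 19, t_{19} = 25, t_{20} = 7, t_{21} = 17, t_{22} = 0, t_{23} = 17, t_{24} = 22, t_{25} = 25, t_{26} = 10, t_{27} = 26, t_{28} = 1, t_{29} = 0, t_{30} = 1.
The sequence repeats with period 28.
(9223 - 1) mod 28 = 10, so t_{9223} = t_{11} = 4.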